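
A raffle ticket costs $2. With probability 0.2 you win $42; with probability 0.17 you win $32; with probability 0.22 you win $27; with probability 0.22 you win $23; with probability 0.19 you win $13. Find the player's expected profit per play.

E[payout] = 42·0.2 + 32·0.17 + 27·0.22 + 23·0.22 + 13·0.19
 = 8.4 + 5.44 + 5.94 + 5.06 + 2.47
 = 27.31
Net = 27.31 - 2 = 25.31

25.31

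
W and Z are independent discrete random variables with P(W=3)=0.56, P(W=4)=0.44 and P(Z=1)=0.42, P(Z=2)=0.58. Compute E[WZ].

5.4352

E[WZ] = Σ_w Σ_z wz · P(W=w)P(Z=z)
 = 3·0.2352 + 6·0.3248 + 4·0.1848 + 8·0.2552
 = 0.7056 + 1.9488 + 0.7392 + 2.0416
 = 5.4352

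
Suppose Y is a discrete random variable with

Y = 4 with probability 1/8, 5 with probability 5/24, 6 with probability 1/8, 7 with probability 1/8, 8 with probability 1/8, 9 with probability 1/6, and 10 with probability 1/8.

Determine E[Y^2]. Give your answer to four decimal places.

E[Y^2] = Σ y^2·P(Y=y)
 = 16·1/8 + 25·5/24 + 36·1/8 + 49·1/8 + 64·1/8 + 81·1/6 + 100·1/8
 = 2 + 125/24 + 9/2 + 49/8 + 8 + 27/2 + 25/2
 = 311/6

51.8333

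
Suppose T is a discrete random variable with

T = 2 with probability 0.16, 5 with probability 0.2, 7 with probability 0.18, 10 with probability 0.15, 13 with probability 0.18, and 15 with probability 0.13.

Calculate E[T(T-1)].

80.76

E[T(T-1)] = Σ t(t-1)·P(T=t)
 = 2·0.16 + 20·0.2 + 42·0.18 + 90·0.15 + 156·0.18 + 210·0.13
 = 0.32 + 4 + 7.56 + 13.5 + 28.08 + 27.3
 = 80.76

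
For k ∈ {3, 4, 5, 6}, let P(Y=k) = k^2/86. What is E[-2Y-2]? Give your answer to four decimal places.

E[-2Y-2] = Σ (-2y-2)·P(Y=y)
 = (-8)·9/86 + (-10)·8/43 + (-12)·25/86 + (-14)·18/43
 = (-36/43) + (-80/43) + (-150/43) + (-252/43)
 = -518/43

-12.0465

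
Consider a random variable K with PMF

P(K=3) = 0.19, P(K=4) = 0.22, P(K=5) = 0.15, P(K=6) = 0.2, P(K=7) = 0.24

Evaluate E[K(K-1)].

E[K(K-1)] = Σ k(k-1)·P(K=k)
 = 6·0.19 + 12·0.22 + 20·0.15 + 30·0.2 + 42·0.24
 = 1.14 + 2.64 + 3 + 6 + 10.08
 = 22.86

22.86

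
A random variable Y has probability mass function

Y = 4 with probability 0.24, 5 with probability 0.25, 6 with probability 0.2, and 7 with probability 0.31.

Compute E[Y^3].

196.14

E[Y^3] = Σ y^3·P(Y=y)
 = 64·0.24 + 125·0.25 + 216·0.2 + 343·0.31
 = 15.36 + 31.25 + 43.2 + 106.33
 = 196.14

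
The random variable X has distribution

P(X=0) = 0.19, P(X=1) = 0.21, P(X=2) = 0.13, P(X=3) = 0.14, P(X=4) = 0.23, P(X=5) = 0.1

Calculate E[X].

2.31

E[X] = Σ x·P(X=x)
 = 0·0.19 + 1·0.21 + 2·0.13 + 3·0.14 + 4·0.23 + 5·0.1
 = 0 + 0.21 + 0.26 + 0.42 + 0.92 + 0.5
 = 2.31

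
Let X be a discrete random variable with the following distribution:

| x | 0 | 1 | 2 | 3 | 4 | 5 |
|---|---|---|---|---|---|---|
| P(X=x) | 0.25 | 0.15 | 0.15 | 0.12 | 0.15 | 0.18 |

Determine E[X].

E[X] = Σ x·P(X=x)
 = 0·0.25 + 1·0.15 + 2·0.15 + 3·0.12 + 4·0.15 + 5·0.18
 = 0 + 0.15 + 0.3 + 0.36 + 0.6 + 0.9
 = 2.31

2.31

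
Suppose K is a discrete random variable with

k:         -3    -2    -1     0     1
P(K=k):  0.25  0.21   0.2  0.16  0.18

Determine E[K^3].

E[K^3] = Σ k^3·P(K=k)
 = (-27)·0.25 + (-8)·0.21 + (-1)·0.2 + 0·0.16 + 1·0.18
 = (-6.75) + (-1.68) + (-0.2) + 0 + 0.18
 = -8.45

-8.45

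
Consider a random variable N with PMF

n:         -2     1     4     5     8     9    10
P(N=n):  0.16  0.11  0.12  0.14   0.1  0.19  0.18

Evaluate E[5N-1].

25.4

E[5N-1] = Σ (5n-1)·P(N=n)
 = (-11)·0.16 + 4·0.11 + 19·0.12 + 24·0.14 + 39·0.1 + 44·0.19 + 49·0.18
 = (-1.76) + 0.44 + 2.28 + 3.36 + 3.9 + 8.36 + 8.82
 = 25.4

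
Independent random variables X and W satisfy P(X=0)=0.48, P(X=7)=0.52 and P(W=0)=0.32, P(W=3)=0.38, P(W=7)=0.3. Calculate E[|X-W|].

E[|X-W|] = Σ_x Σ_w |x-w| · P(X=x)P(W=w)
 = 0·0.1536 + 3·0.1824 + 7·0.144 + 7·0.1664 + 4·0.1976 + 0·0.156
 = 0 + 0.5472 + 1.008 + 1.1648 + 0.7904 + 0
 = 3.5104

3.5104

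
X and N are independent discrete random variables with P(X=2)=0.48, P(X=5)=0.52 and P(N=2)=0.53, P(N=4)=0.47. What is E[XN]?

E[XN] = Σ_x Σ_n xn · P(X=x)P(N=n)
 = 4·0.2544 + 8·0.2256 + 10·0.2756 + 20·0.2444
 = 1.0176 + 1.8048 + 2.756 + 4.888
 = 10.4664

10.4664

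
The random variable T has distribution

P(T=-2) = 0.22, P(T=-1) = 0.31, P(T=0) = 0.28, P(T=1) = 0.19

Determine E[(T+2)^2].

E[(T+2)^2] = Σ (t+2)^2·P(T=t)
 = 0·0.22 + 1·0.31 + 4·0.28 + 9·0.19
 = 0 + 0.31 + 1.12 + 1.71
 = 3.14

3.14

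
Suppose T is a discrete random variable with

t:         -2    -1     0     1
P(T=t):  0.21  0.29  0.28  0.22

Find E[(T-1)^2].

3.33

E[(T-1)^2] = Σ (t-1)^2·P(T=t)
 = 9·0.21 + 4·0.29 + 1·0.28 + 0·0.22
 = 1.89 + 1.16 + 0.28 + 0
 = 3.33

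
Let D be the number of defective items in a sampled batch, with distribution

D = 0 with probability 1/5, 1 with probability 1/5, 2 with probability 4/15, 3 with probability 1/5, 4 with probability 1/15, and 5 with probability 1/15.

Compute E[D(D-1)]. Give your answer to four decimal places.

E[D(D-1)] = Σ d(d-1)·P(D=d)
 = 0·1/5 + 0·1/5 + 2·4/15 + 6·1/5 + 12·1/15 + 20·1/15
 = 0 + 0 + 8/15 + 6/5 + 4/5 + 4/3
 = 58/15

3.8667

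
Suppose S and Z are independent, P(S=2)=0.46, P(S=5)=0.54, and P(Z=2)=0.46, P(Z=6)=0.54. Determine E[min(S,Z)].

E[min(S,Z)] = Σ_s Σ_z min(s,z) · P(S=s)P(Z=z)
 = 2·0.2116 + 2·0.2484 + 2·0.2484 + 5·0.2916
 = 0.4232 + 0.4968 + 0.4968 + 1.458
 = 2.8748

2.8748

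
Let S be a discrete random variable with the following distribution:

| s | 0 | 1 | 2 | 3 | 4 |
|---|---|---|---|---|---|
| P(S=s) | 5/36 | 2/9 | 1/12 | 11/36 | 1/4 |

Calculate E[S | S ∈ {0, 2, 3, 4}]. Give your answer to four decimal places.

2.6786

P(S ∈ {0, 2, 3, 4}) = 5/36 + 1/12 + 11/36 + 1/4 = 7/9.
E[S | S ∈ {0, 2, 3, 4}] = [0·5/36 + 2·1/12 + 3·11/36 + 4·1/4] / (7/9)
 = 25/12 / (7/9)
 = 75/28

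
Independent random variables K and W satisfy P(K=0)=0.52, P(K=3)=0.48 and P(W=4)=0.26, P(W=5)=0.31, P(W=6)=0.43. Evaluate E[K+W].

6.61

E[K+W] = Σ_k Σ_w (k+w) · P(K=k)P(W=w)
 = 4·0.1352 + 5·0.1612 + 6·0.2236 + 7·0.1248 + 8·0.1488 + 9·0.2064
 = 0.5408 + 0.806 + 1.3416 + 0.8736 + 1.1904 + 1.8576
 = 6.61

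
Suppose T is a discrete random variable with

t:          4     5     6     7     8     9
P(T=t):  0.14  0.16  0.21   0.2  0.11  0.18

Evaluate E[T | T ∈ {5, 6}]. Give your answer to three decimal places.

P(T ∈ {5, 6}) = 0.16 + 0.21 = 0.37.
E[T | T ∈ {5, 6}] = [5·0.16 + 6·0.21] / 0.37
 = 2.06 / 0.37
 = 206/37

5.568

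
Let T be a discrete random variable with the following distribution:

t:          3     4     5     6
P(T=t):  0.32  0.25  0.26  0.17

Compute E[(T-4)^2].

E[(T-4)^2] = Σ (t-4)^2·P(T=t)
 = 1·0.32 + 0·0.25 + 1·0.26 + 4·0.17
 = 0.32 + 0 + 0.26 + 0.68
 = 1.26

1.26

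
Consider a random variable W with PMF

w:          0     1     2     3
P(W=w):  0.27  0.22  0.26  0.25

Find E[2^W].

3.75

E[2^W] = Σ 2^w·P(W=w)
 = 1·0.27 + 2·0.22 + 4·0.26 + 8·0.25
 = 0.27 + 0.44 + 1.04 + 2
 = 3.75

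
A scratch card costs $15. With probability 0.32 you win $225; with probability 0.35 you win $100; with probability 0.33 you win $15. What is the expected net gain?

96.95

E[payout] = 225·0.32 + 100·0.35 + 15·0.33
 = 72 + 35 + 4.95
 = 111.95
Net = 111.95 - 15 = 96.95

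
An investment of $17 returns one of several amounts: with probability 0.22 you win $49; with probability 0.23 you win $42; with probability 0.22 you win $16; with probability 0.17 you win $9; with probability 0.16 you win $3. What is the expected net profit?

E[payout] = 49·0.22 + 42·0.23 + 16·0.22 + 9·0.17 + 3·0.16
 = 10.78 + 9.66 + 3.52 + 1.53 + 0.48
 = 25.97
Net = 25.97 - 17 = 8.97

8.97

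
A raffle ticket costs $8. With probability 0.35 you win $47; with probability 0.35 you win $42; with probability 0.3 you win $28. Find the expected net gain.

31.55

E[payout] = 47·0.35 + 42·0.35 + 28·0.3
 = 16.45 + 14.7 + 8.4
 = 39.55
Net = 39.55 - 8 = 31.55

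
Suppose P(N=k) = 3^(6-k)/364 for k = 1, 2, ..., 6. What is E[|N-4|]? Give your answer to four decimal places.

E[|N-4|] = Σ |n-4|·P(N=n)
 = 3·243/364 + 2·81/364 + 1·27/364 + 0·9/364 + 1·3/364 + 2·1/364
 = 729/364 + 81/182 + 27/364 + 0 + 3/364 + 1/182
 = 71/28

2.5357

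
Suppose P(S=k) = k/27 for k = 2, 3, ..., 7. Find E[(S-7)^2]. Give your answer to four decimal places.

E[(S-7)^2] = Σ (s-7)^2·P(S=s)
 = 25·2/27 + 16·1/9 + 9·4/27 + 4·5/27 + 1·2/9 + 0·7/27
 = 50/27 + 16/9 + 4/3 + 20/27 + 2/9 + 0
 = 160/27

5.9259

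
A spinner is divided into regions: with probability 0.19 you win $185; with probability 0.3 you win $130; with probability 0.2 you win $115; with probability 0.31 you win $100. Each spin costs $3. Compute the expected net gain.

E[payout] = 185·0.19 + 130·0.3 + 115·0.2 + 100·0.31
 = 35.15 + 39 + 23 + 31
 = 128.15
Net = 128.15 - 3 = 125.15

125.15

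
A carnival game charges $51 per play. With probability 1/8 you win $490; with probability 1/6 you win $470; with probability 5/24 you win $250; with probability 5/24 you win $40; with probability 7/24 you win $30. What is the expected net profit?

E[payout] = 490·1/8 + 470·1/6 + 250·5/24 + 40·5/24 + 30·7/24
 = 245/4 + 235/3 + 625/12 + 25/3 + 35/4
 = 835/4
Net = 835/4 - 51 = 631/4

157.75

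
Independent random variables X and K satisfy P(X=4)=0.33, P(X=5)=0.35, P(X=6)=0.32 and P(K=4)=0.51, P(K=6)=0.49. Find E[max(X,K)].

5.4849

E[max(X,K)] = Σ_x Σ_k max(x,k) · P(X=x)P(K=k)
 = 4·0.1683 + 6·0.1617 + 5·0.1785 + 6·0.1715 + 6·0.1632 + 6·0.1568
 = 0.6732 + 0.9702 + 0.8925 + 1.029 + 0.9792 + 0.9408
 = 5.4849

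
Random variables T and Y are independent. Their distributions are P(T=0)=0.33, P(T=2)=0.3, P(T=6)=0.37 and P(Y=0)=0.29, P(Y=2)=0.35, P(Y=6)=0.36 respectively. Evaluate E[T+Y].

5.68

E[T+Y] = Σ_t Σ_y (t+y) · P(T=t)P(Y=y)
 = 0·0.0957 + 2·0.1155 + 6·0.1188 + 2·0.087 + 4·0.105 + 8·0.108 + 6·0.1073 + 8·0.1295 + 12·0.1332
 = 0 + 0.231 + 0.7128 + 0.174 + 0.42 + 0.864 + 0.6438 + 1.036 + 1.5984
 = 5.68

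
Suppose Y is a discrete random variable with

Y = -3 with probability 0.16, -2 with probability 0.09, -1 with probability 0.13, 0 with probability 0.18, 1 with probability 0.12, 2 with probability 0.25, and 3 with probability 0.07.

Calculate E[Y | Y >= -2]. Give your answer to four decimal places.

P(Y >= -2) = 0.09 + 0.13 + 0.18 + 0.12 + 0.25 + 0.07 = 0.84.
E[Y | Y >= -2] = [(-2)·0.09 + (-1)·0.13 + 0·0.18 + 1·0.12 + 2·0.25 + 3·0.07] / 0.84
 = 0.52 / 0.84
 = 13/21

0.6190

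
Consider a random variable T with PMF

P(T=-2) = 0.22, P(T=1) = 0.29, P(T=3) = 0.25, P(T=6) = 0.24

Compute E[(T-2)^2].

E[(T-2)^2] = Σ (t-2)^2·P(T=t)
 = 16·0.22 + 1·0.29 + 1·0.25 + 16·0.24
 = 3.52 + 0.29 + 0.25 + 3.84
 = 7.9

7.9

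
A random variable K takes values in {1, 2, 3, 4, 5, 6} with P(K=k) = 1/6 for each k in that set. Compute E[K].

3.5

E[K] = Σ k·P(K=k)
 = 1·1/6 + 2·1/6 + 3·1/6 + 4·1/6 + 5·1/6 + 6·1/6
 = 1/6 + 1/3 + 1/2 + 2/3 + 5/6 + 1
 = 7/2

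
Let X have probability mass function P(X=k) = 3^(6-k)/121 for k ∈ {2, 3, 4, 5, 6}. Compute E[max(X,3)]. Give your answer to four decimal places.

E[max(X,3)] = Σ max(x,3)·P(X=x)
 = 3·81/121 + 3·27/121 + 4·9/121 + 5·3/121 + 6·1/121
 = 243/121 + 81/121 + 36/121 + 15/121 + 6/121
 = 381/121

3.1488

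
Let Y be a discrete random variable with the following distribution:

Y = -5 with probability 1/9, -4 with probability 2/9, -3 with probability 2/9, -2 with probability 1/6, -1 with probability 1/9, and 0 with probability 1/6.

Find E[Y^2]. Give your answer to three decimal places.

E[Y^2] = Σ y^2·P(Y=y)
 = 25·1/9 + 16·2/9 + 9·2/9 + 4·1/6 + 1·1/9 + 0·1/6
 = 25/9 + 32/9 + 2 + 2/3 + 1/9 + 0
 = 82/9

9.111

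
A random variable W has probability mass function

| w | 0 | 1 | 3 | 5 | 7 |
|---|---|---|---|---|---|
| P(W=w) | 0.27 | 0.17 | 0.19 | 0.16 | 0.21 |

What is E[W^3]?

E[W^3] = Σ w^3·P(W=w)
 = 0·0.27 + 1·0.17 + 27·0.19 + 125·0.16 + 343·0.21
 = 0 + 0.17 + 5.13 + 20 + 72.03
 = 97.33

97.33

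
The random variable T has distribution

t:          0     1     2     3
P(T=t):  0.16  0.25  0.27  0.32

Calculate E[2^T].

E[2^T] = Σ 2^t·P(T=t)
 = 1·0.16 + 2·0.25 + 4·0.27 + 8·0.32
 = 0.16 + 0.5 + 1.08 + 2.56
 = 4.3

4.3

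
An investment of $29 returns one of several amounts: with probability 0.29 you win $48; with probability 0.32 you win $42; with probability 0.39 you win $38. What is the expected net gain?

13.18

E[payout] = 48·0.29 + 42·0.32 + 38·0.39
 = 13.92 + 13.44 + 14.82
 = 42.18
Net = 42.18 - 29 = 13.18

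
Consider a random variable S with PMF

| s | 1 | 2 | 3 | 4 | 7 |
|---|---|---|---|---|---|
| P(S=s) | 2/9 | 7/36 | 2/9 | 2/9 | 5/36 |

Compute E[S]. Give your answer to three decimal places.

3.139

E[S] = Σ s·P(S=s)
 = 1·2/9 + 2·7/36 + 3·2/9 + 4·2/9 + 7·5/36
 = 2/9 + 7/18 + 2/3 + 8/9 + 35/36
 = 113/36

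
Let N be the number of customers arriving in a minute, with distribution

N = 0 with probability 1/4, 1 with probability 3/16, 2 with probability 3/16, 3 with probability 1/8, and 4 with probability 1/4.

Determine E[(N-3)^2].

E[(N-3)^2] = Σ (n-3)^2·P(N=n)
 = 9·1/4 + 4·3/16 + 1·3/16 + 0·1/8 + 1·1/4
 = 9/4 + 3/4 + 3/16 + 0 + 1/4
 = 55/16

3.4375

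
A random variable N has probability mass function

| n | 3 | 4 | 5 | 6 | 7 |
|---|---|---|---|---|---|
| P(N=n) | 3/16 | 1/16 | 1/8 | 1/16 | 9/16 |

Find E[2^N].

E[2^N] = Σ 2^n·P(N=n)
 = 8·3/16 + 16·1/16 + 32·1/8 + 64·1/16 + 128·9/16
 = 3/2 + 1 + 4 + 4 + 72
 = 165/2

82.5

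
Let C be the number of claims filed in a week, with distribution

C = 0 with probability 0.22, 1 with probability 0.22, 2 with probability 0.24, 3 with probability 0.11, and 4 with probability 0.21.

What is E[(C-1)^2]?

2.79

E[(C-1)^2] = Σ (c-1)^2·P(C=c)
 = 1·0.22 + 0·0.22 + 1·0.24 + 4·0.11 + 9·0.21
 = 0.22 + 0 + 0.24 + 0.44 + 1.89
 = 2.79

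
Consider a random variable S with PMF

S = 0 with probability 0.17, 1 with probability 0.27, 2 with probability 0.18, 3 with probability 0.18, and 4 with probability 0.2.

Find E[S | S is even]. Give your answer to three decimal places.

P(S is even) = 0.17 + 0.18 + 0.2 = 0.55.
E[S | S is even] = [0·0.17 + 2·0.18 + 4·0.2] / 0.55
 = 1.16 / 0.55
 = 116/55

2.109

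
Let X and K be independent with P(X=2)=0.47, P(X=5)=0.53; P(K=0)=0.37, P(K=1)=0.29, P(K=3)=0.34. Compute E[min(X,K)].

1.1502

E[min(X,K)] = Σ_x Σ_k min(x,k) · P(X=x)P(K=k)
 = 0·0.1739 + 1·0.1363 + 2·0.1598 + 0·0.1961 + 1·0.1537 + 3·0.1802
 = 0 + 0.1363 + 0.3196 + 0 + 0.1537 + 0.5406
 = 1.1502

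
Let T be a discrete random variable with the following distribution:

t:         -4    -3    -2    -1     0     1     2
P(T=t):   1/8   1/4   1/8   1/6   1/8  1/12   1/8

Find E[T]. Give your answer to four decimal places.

E[T] = Σ t·P(T=t)
 = (-4)·1/8 + (-3)·1/4 + (-2)·1/8 + (-1)·1/6 + 0·1/8 + 1·1/12 + 2·1/8
 = (-1/2) + (-3/4) + (-1/4) + (-1/6) + 0 + 1/12 + 1/4
 = -4/3

-1.3333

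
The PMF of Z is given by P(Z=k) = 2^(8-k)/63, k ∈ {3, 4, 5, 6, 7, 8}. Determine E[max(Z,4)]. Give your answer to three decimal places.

E[max(Z,4)] = Σ max(z,4)·P(Z=z)
 = 4·32/63 + 4·16/63 + 5·8/63 + 6·4/63 + 7·2/63 + 8·1/63
 = 128/63 + 64/63 + 40/63 + 8/21 + 2/9 + 8/63
 = 278/63

4.413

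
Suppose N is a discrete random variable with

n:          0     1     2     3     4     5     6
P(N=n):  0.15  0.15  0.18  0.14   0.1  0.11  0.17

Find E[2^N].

18.29

E[2^N] = Σ 2^n·P(N=n)
 = 1·0.15 + 2·0.15 + 4·0.18 + 8·0.14 + 16·0.1 + 32·0.11 + 64·0.17
 = 0.15 + 0.3 + 0.72 + 1.12 + 1.6 + 3.52 + 10.88
 = 18.29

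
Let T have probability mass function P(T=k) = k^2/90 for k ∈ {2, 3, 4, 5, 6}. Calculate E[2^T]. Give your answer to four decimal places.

E[2^T] = Σ 2^t·P(T=t)
 = 4·2/45 + 8·1/10 + 16·8/45 + 32·5/18 + 64·2/5
 = 8/45 + 4/5 + 128/45 + 80/9 + 128/5
 = 1724/45

38.3111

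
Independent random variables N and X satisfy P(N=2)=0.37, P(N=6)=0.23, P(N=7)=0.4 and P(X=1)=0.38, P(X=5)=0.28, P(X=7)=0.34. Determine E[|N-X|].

E[|N-X|] = Σ_n Σ_x |n-x| · P(N=n)P(X=x)
 = 1·0.1406 + 3·0.1036 + 5·0.1258 + 5·0.0874 + 1·0.0644 + 1·0.0782 + 6·0.152 + 2·0.112 + 0·0.136
 = 0.1406 + 0.3108 + 0.629 + 0.437 + 0.0644 + 0.0782 + 0.912 + 0.224 + 0
 = 2.796

2.796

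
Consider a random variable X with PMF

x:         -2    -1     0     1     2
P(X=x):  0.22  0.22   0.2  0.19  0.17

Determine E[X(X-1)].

E[X(X-1)] = Σ x(x-1)·P(X=x)
 = 6·0.22 + 2·0.22 + 0·0.2 + 0·0.19 + 2·0.17
 = 1.32 + 0.44 + 0 + 0 + 0.34
 = 2.1

2.1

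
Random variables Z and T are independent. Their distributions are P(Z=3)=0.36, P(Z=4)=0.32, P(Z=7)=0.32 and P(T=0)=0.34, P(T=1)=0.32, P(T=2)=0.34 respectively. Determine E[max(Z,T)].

E[max(Z,T)] = Σ_z Σ_t max(z,t) · P(Z=z)P(T=t)
 = 3·0.1224 + 3·0.1152 + 3·0.1224 + 4·0.1088 + 4·0.1024 + 4·0.1088 + 7·0.1088 + 7·0.1024 + 7·0.1088
 = 0.3672 + 0.3456 + 0.3672 + 0.4352 + 0.4096 + 0.4352 + 0.7616 + 0.7168 + 0.7616
 = 4.6

4.6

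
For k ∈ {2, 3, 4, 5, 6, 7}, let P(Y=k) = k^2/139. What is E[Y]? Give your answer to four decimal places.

E[Y] = Σ y·P(Y=y)
 = 2·4/139 + 3·9/139 + 4·16/139 + 5·25/139 + 6·36/139 + 7·49/139
 = 8/139 + 27/139 + 64/139 + 125/139 + 216/139 + 343/139
 = 783/139

5.6331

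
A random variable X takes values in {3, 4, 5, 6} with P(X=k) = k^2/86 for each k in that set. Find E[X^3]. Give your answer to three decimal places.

E[X^3] = Σ x^3·P(X=x)
 = 27·9/86 + 64·8/43 + 125·25/86 + 216·18/43
 = 243/86 + 512/43 + 3125/86 + 3888/43
 = 6084/43

141.488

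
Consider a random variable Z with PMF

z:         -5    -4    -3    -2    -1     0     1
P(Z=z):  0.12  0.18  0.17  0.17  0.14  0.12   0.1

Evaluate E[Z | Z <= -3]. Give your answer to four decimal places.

-3.8936

P(Z <= -3) = 0.12 + 0.18 + 0.17 = 0.47.
E[Z | Z <= -3] = [(-5)·0.12 + (-4)·0.18 + (-3)·0.17] / 0.47
 = -1.83 / 0.47
 = -183/47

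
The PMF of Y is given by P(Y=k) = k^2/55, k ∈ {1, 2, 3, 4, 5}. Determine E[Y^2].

E[Y^2] = Σ y^2·P(Y=y)
 = 1·1/55 + 4·4/55 + 9·9/55 + 16·16/55 + 25·5/11
 = 1/55 + 16/55 + 81/55 + 256/55 + 125/11
 = 89/5

17.8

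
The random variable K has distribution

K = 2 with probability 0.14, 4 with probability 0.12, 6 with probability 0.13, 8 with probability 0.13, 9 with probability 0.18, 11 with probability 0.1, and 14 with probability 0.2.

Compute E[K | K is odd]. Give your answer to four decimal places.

P(K is odd) = 0.18 + 0.1 = 0.28.
E[K | K is odd] = [9·0.18 + 11·0.1] / 0.28
 = 2.72 / 0.28
 = 68/7

9.7143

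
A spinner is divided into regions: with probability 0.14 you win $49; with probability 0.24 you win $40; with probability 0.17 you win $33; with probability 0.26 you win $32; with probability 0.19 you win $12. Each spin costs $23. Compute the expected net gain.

9.67

E[payout] = 49·0.14 + 40·0.24 + 33·0.17 + 32·0.26 + 12·0.19
 = 6.86 + 9.6 + 5.61 + 8.32 + 2.28
 = 32.67
Net = 32.67 - 23 = 9.67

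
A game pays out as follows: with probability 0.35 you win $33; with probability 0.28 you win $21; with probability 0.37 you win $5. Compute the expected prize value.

E[payout] = 33·0.35 + 21·0.28 + 5·0.37
 = 11.55 + 5.88 + 1.85
 = 19.28

19.28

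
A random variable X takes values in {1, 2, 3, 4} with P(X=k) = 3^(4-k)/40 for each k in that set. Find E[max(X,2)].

E[max(X,2)] = Σ max(x,2)·P(X=x)
 = 2·27/40 + 2·9/40 + 3·3/40 + 4·1/40
 = 27/20 + 9/20 + 9/40 + 1/10
 = 17/8

2.125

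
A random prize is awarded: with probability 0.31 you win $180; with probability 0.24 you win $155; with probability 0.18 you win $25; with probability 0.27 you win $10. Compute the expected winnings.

100.2

E[payout] = 180·0.31 + 155·0.24 + 25·0.18 + 10·0.27
 = 55.8 + 37.2 + 4.5 + 2.7
 = 100.2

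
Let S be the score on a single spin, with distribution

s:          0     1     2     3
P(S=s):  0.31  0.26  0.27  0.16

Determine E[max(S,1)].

E[max(S,1)] = Σ max(s,1)·P(S=s)
 = 1·0.31 + 1·0.26 + 2·0.27 + 3·0.16
 = 0.31 + 0.26 + 0.54 + 0.48
 = 1.59

1.59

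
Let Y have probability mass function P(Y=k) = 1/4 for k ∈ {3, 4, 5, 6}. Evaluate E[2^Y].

E[2^Y] = Σ 2^y·P(Y=y)
 = 8·1/4 + 16·1/4 + 32·1/4 + 64·1/4
 = 2 + 4 + 8 + 16
 = 30

30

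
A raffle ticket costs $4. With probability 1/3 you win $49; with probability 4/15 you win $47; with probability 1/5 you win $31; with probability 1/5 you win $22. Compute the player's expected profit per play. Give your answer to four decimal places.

E[payout] = 49·1/3 + 47·4/15 + 31·1/5 + 22·1/5
 = 49/3 + 188/15 + 31/5 + 22/5
 = 592/15
Net = 592/15 - 4 = 532/15

35.4667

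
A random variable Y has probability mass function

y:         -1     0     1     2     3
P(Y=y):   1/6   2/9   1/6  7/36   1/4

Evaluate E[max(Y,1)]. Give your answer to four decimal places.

1.6944

E[max(Y,1)] = Σ max(y,1)·P(Y=y)
 = 1·1/6 + 1·2/9 + 1·1/6 + 2·7/36 + 3·1/4
 = 1/6 + 2/9 + 1/6 + 7/18 + 3/4
 = 61/36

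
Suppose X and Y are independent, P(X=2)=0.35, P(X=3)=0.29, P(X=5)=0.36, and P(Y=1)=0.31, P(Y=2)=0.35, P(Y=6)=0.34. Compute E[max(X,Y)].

E[max(X,Y)] = Σ_x Σ_y max(x,y) · P(X=x)P(Y=y)
 = 2·0.1085 + 2·0.1225 + 6·0.119 + 3·0.0899 + 3·0.1015 + 6·0.0986 + 5·0.1116 + 5·0.126 + 6·0.1224
 = 0.217 + 0.245 + 0.714 + 0.2697 + 0.3045 + 0.5916 + 0.558 + 0.63 + 0.7344
 = 4.2642

4.2642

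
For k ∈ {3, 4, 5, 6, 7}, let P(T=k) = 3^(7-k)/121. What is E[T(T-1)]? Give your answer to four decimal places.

9.2727

E[T(T-1)] = Σ t(t-1)·P(T=t)
 = 6·81/121 + 12·27/121 + 20·9/121 + 30·3/121 + 42·1/121
 = 486/121 + 324/121 + 180/121 + 90/121 + 42/121
 = 102/11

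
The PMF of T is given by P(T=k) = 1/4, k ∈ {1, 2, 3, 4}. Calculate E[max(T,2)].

2.75

E[max(T,2)] = Σ max(t,2)·P(T=t)
 = 2·1/4 + 2·1/4 + 3·1/4 + 4·1/4
 = 1/2 + 1/2 + 3/4 + 1
 = 11/4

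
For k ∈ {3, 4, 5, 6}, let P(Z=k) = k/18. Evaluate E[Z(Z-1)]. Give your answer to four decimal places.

E[Z(Z-1)] = Σ z(z-1)·P(Z=z)
 = 6·1/6 + 12·2/9 + 20·5/18 + 30·1/3
 = 1 + 8/3 + 50/9 + 10
 = 173/9

19.2222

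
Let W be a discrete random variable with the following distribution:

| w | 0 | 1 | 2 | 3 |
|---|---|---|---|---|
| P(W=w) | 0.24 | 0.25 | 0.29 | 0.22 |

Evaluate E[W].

1.49

E[W] = Σ w·P(W=w)
 = 0·0.24 + 1·0.25 + 2·0.29 + 3·0.22
 = 0 + 0.25 + 0.58 + 0.66
 = 1.49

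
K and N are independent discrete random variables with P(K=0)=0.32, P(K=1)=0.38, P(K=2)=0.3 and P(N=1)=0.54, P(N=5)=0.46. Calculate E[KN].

2.7832

E[KN] = Σ_k Σ_n kn · P(K=k)P(N=n)
 = 0·0.1728 + 0·0.1472 + 1·0.2052 + 5·0.1748 + 2·0.162 + 10·0.138
 = 0 + 0 + 0.2052 + 0.874 + 0.324 + 1.38
 = 2.7832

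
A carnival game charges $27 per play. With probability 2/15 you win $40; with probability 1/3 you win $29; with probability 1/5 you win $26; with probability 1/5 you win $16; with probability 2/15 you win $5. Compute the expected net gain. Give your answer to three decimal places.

-2.933

E[payout] = 40·2/15 + 29·1/3 + 26·1/5 + 16·1/5 + 5·2/15
 = 16/3 + 29/3 + 26/5 + 16/5 + 2/3
 = 361/15
Net = 361/15 - 27 = -44/15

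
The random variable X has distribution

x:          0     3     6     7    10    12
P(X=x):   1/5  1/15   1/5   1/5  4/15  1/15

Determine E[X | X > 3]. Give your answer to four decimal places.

8.2727

P(X > 3) = 1/5 + 1/5 + 4/15 + 1/15 = 11/15.
E[X | X > 3] = [6·1/5 + 7·1/5 + 10·4/15 + 12·1/15] / (11/15)
 = 91/15 / (11/15)
 = 91/11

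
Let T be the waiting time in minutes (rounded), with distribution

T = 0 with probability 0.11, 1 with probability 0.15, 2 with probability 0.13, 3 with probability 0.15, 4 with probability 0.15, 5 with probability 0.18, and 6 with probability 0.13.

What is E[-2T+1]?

-5.28

E[-2T+1] = Σ (-2t+1)·P(T=t)
 = 1·0.11 + (-1)·0.15 + (-3)·0.13 + (-5)·0.15 + (-7)·0.15 + (-9)·0.18 + (-11)·0.13
 = 0.11 + (-0.15) + (-0.39) + (-0.75) + (-1.05) + (-1.62) + (-1.43)
 = -5.28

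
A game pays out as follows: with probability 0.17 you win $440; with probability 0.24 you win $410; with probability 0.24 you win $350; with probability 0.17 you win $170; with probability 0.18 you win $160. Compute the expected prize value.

E[payout] = 440·0.17 + 410·0.24 + 350·0.24 + 170·0.17 + 160·0.18
 = 74.8 + 98.4 + 84 + 28.9 + 28.8
 = 314.9

314.9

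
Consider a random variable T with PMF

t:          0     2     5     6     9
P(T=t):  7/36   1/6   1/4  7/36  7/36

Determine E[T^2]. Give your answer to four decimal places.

29.6667

E[T^2] = Σ t^2·P(T=t)
 = 0·7/36 + 4·1/6 + 25·1/4 + 36·7/36 + 81·7/36
 = 0 + 2/3 + 25/4 + 7 + 63/4
 = 89/3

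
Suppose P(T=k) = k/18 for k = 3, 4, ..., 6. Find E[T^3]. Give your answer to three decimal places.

E[T^3] = Σ t^3·P(T=t)
 = 27·1/6 + 64·2/9 + 125·5/18 + 216·1/3
 = 9/2 + 128/9 + 625/18 + 72
 = 1129/9

125.444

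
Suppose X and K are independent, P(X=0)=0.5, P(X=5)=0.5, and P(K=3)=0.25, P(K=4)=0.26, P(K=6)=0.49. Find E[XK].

E[XK] = Σ_x Σ_k xk · P(X=x)P(K=k)
 = 0·0.125 + 0·0.13 + 0·0.245 + 15·0.125 + 20·0.13 + 30·0.245
 = 0 + 0 + 0 + 1.875 + 2.6 + 7.35
 = 11.825

11.825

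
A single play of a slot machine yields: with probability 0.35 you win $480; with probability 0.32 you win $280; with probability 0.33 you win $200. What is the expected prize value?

E[payout] = 480·0.35 + 280·0.32 + 200·0.33
 = 168 + 89.6 + 66
 = 323.6

323.6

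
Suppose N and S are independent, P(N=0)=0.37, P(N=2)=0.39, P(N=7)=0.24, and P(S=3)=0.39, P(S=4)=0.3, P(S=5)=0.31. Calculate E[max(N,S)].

4.6592

E[max(N,S)] = Σ_n Σ_s max(n,s) · P(N=n)P(S=s)
 = 3·0.1443 + 4·0.111 + 5·0.1147 + 3·0.1521 + 4·0.117 + 5·0.1209 + 7·0.0936 + 7·0.072 + 7·0.0744
 = 0.4329 + 0.444 + 0.5735 + 0.4563 + 0.468 + 0.6045 + 0.6552 + 0.504 + 0.5208
 = 4.6592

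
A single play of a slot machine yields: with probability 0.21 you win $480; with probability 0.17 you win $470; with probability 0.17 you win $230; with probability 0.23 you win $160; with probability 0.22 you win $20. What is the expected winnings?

E[payout] = 480·0.21 + 470·0.17 + 230·0.17 + 160·0.23 + 20·0.22
 = 100.8 + 79.9 + 39.1 + 36.8 + 4.4
 = 261

261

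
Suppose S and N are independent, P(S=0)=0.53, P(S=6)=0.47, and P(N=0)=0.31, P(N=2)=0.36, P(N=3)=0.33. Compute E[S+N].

E[S+N] = Σ_s Σ_n (s+n) · P(S=s)P(N=n)
 = 0·0.1643 + 2·0.1908 + 3·0.1749 + 6·0.1457 + 8·0.1692 + 9·0.1551
 = 0 + 0.3816 + 0.5247 + 0.8742 + 1.3536 + 1.3959
 = 4.53

4.53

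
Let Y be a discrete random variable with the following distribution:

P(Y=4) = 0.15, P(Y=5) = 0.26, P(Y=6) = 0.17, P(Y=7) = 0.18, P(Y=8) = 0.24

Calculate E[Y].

6.1

E[Y] = Σ y·P(Y=y)
 = 4·0.15 + 5·0.26 + 6·0.17 + 7·0.18 + 8·0.24
 = 0.6 + 1.3 + 1.02 + 1.26 + 1.92
 = 6.1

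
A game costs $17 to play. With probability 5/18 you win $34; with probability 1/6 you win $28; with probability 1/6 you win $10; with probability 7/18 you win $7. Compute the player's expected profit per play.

E[payout] = 34·5/18 + 28·1/6 + 10·1/6 + 7·7/18
 = 85/9 + 14/3 + 5/3 + 49/18
 = 37/2
Net = 37/2 - 17 = 3/2

1.5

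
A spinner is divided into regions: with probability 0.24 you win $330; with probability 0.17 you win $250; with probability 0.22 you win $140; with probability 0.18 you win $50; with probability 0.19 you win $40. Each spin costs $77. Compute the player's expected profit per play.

92.1

E[payout] = 330·0.24 + 250·0.17 + 140·0.22 + 50·0.18 + 40·0.19
 = 79.2 + 42.5 + 30.8 + 9 + 7.6
 = 169.1
Net = 169.1 - 77 = 92.1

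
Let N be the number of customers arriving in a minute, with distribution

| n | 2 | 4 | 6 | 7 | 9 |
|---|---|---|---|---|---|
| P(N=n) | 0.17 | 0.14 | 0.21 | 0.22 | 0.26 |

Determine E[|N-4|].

E[|N-4|] = Σ |n-4|·P(N=n)
 = 2·0.17 + 0·0.14 + 2·0.21 + 3·0.22 + 5·0.26
 = 0.34 + 0 + 0.42 + 0.66 + 1.3
 = 2.72

2.72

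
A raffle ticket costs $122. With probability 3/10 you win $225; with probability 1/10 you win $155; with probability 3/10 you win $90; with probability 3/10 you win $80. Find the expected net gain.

12

E[payout] = 225·3/10 + 155·1/10 + 90·3/10 + 80·3/10
 = 135/2 + 31/2 + 27 + 24
 = 134
Net = 134 - 122 = 12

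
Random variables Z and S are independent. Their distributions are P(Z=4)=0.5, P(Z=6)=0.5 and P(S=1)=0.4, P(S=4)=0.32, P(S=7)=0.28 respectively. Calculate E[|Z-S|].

2.48

E[|Z-S|] = Σ_z Σ_s |z-s| · P(Z=z)P(S=s)
 = 3·0.2 + 0·0.16 + 3·0.14 + 5·0.2 + 2·0.16 + 1·0.14
 = 0.6 + 0 + 0.42 + 1 + 0.32 + 0.14
 = 2.48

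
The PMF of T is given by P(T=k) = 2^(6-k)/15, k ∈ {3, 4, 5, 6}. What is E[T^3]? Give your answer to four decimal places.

62.5333

E[T^3] = Σ t^3·P(T=t)
 = 27·8/15 + 64·4/15 + 125·2/15 + 216·1/15
 = 72/5 + 256/15 + 50/3 + 72/5
 = 938/15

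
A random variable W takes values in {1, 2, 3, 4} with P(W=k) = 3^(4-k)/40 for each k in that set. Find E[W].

E[W] = Σ w·P(W=w)
 = 1·27/40 + 2·9/40 + 3·3/40 + 4·1/40
 = 27/40 + 9/20 + 9/40 + 1/10
 = 29/20

1.45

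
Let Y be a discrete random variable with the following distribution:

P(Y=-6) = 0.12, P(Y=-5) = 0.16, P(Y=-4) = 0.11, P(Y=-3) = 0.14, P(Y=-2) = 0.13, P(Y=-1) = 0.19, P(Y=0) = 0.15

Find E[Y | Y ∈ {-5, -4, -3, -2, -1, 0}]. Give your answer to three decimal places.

-2.398

P(Y ∈ {-5, -4, -3, -2, -1, 0}) = 0.16 + 0.11 + 0.14 + 0.13 + 0.19 + 0.15 = 0.88.
E[Y | Y ∈ {-5, -4, -3, -2, -1, 0}] = [(-5)·0.16 + (-4)·0.11 + (-3)·0.14 + (-2)·0.13 + (-1)·0.19 + 0·0.15] / 0.88
 = -2.11 / 0.88
 = -211/88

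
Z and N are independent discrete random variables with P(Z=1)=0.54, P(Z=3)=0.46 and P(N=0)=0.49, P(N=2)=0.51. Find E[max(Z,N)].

E[max(Z,N)] = Σ_z Σ_n max(z,n) · P(Z=z)P(N=n)
 = 1·0.2646 + 2·0.2754 + 3·0.2254 + 3·0.2346
 = 0.2646 + 0.5508 + 0.6762 + 0.7038
 = 2.1954

2.1954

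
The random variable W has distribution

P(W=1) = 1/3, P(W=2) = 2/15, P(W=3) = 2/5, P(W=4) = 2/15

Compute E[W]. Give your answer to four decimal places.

2.3333

E[W] = Σ w·P(W=w)
 = 1·1/3 + 2·2/15 + 3·2/5 + 4·2/15
 = 1/3 + 4/15 + 6/5 + 8/15
 = 7/3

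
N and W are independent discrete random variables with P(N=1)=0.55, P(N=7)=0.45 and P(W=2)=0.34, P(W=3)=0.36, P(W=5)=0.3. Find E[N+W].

6.96

E[N+W] = Σ_n Σ_w (n+w) · P(N=n)P(W=w)
 = 3·0.187 + 4·0.198 + 6·0.165 + 9·0.153 + 10·0.162 + 12·0.135
 = 0.561 + 0.792 + 0.99 + 1.377 + 1.62 + 1.62
 = 6.96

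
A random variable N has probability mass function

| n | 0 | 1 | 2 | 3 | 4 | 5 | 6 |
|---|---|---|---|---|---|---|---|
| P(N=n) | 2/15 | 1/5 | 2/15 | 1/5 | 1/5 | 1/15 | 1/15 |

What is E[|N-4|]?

E[|N-4|] = Σ |n-4|·P(N=n)
 = 4·2/15 + 3·1/5 + 2·2/15 + 1·1/5 + 0·1/5 + 1·1/15 + 2·1/15
 = 8/15 + 3/5 + 4/15 + 1/5 + 0 + 1/15 + 2/15
 = 9/5

1.8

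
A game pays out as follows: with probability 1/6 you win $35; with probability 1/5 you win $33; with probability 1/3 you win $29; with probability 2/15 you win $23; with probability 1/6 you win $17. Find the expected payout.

28

E[payout] = 35·1/6 + 33·1/5 + 29·1/3 + 23·2/15 + 17·1/6
 = 35/6 + 33/5 + 29/3 + 46/15 + 17/6
 = 28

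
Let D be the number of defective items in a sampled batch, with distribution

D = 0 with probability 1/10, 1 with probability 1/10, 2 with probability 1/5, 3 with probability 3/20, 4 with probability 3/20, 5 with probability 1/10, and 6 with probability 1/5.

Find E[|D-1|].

E[|D-1|] = Σ |d-1|·P(D=d)
 = 1·1/10 + 0·1/10 + 1·1/5 + 2·3/20 + 3·3/20 + 4·1/10 + 5·1/5
 = 1/10 + 0 + 1/5 + 3/10 + 9/20 + 2/5 + 1
 = 49/20

2.45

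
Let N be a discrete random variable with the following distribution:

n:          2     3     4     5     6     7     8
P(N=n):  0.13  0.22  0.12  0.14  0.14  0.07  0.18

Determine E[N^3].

E[N^3] = Σ n^3·P(N=n)
 = 8·0.13 + 27·0.22 + 64·0.12 + 125·0.14 + 216·0.14 + 343·0.07 + 512·0.18
 = 1.04 + 5.94 + 7.68 + 17.5 + 30.24 + 24.01 + 92.16
 = 178.57

178.57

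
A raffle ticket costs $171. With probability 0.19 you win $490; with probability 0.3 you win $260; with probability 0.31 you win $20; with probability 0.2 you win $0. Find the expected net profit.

E[payout] = 490·0.19 + 260·0.3 + 20·0.31 + 0·0.2
 = 93.1 + 78 + 6.2 + 0
 = 177.3
Net = 177.3 - 171 = 6.3

6.3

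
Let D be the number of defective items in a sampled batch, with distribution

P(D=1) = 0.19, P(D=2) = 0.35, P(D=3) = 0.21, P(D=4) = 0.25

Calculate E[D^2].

7.48

E[D^2] = Σ d^2·P(D=d)
 = 1·0.19 + 4·0.35 + 9·0.21 + 16·0.25
 = 0.19 + 1.4 + 1.89 + 4
 = 7.48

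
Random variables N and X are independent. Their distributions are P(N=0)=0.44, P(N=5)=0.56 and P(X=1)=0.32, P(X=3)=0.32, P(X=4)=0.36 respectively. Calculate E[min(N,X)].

1.5232

E[min(N,X)] = Σ_n Σ_x min(n,x) · P(N=n)P(X=x)
 = 0·0.1408 + 0·0.1408 + 0·0.1584 + 1·0.1792 + 3·0.1792 + 4·0.2016
 = 0 + 0 + 0 + 0.1792 + 0.5376 + 0.8064
 = 1.5232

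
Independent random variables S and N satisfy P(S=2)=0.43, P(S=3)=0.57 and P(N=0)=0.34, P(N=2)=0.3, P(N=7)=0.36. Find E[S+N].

5.69

E[S+N] = Σ_s Σ_n (s+n) · P(S=s)P(N=n)
 = 2·0.1462 + 4·0.129 + 9·0.1548 + 3·0.1938 + 5·0.171 + 10·0.2052
 = 0.2924 + 0.516 + 1.3932 + 0.5814 + 0.855 + 2.052
 = 5.69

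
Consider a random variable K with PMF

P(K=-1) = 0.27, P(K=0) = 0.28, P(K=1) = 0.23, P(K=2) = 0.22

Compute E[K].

E[K] = Σ k·P(K=k)
 = (-1)·0.27 + 0·0.28 + 1·0.23 + 2·0.22
 = (-0.27) + 0 + 0.23 + 0.44
 = 0.4

0.4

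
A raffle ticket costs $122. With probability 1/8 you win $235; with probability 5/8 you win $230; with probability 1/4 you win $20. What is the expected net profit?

56.125

E[payout] = 235·1/8 + 230·5/8 + 20·1/4
 = 235/8 + 575/4 + 5
 = 1425/8
Net = 1425/8 - 122 = 449/8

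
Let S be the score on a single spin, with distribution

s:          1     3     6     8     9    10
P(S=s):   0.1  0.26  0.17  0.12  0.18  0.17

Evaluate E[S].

6.18

E[S] = Σ s·P(S=s)
 = 1·0.1 + 3·0.26 + 6·0.17 + 8·0.12 + 9·0.18 + 10·0.17
 = 0.1 + 0.78 + 1.02 + 0.96 + 1.62 + 1.7
 = 6.18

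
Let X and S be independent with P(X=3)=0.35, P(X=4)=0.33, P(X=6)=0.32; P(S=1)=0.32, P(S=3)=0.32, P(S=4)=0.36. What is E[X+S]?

7.01

E[X+S] = Σ_x Σ_s (x+s) · P(X=x)P(S=s)
 = 4·0.112 + 6·0.112 + 7·0.126 + 5·0.1056 + 7·0.1056 + 8·0.1188 + 7·0.1024 + 9·0.1024 + 10·0.1152
 = 0.448 + 0.672 + 0.882 + 0.528 + 0.7392 + 0.9504 + 0.7168 + 0.9216 + 1.152
 = 7.01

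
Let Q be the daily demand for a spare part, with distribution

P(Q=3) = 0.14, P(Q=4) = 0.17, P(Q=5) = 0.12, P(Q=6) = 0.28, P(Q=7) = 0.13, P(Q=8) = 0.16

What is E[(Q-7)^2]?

E[(Q-7)^2] = Σ (q-7)^2·P(Q=q)
 = 16·0.14 + 9·0.17 + 4·0.12 + 1·0.28 + 0·0.13 + 1·0.16
 = 2.24 + 1.53 + 0.48 + 0.28 + 0 + 0.16
 = 4.69

4.69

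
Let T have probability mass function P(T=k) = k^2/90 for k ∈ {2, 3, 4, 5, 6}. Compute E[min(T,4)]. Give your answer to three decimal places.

3.811

E[min(T,4)] = Σ min(t,4)·P(T=t)
 = 2·2/45 + 3·1/10 + 4·8/45 + 4·5/18 + 4·2/5
 = 4/45 + 3/10 + 32/45 + 10/9 + 8/5
 = 343/90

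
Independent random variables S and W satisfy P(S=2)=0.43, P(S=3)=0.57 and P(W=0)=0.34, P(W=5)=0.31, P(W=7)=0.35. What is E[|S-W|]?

E[|S-W|] = Σ_s Σ_w |s-w| · P(S=s)P(W=w)
 = 2·0.1462 + 3·0.1333 + 5·0.1505 + 3·0.1938 + 2·0.1767 + 4·0.1995
 = 0.2924 + 0.3999 + 0.7525 + 0.5814 + 0.3534 + 0.798
 = 3.1776

3.1776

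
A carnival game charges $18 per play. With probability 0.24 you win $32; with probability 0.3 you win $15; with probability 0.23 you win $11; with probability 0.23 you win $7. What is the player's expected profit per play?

-1.68

E[payout] = 32·0.24 + 15·0.3 + 11·0.23 + 7·0.23
 = 7.68 + 4.5 + 2.53 + 1.61
 = 16.32
Net = 16.32 - 18 = -1.68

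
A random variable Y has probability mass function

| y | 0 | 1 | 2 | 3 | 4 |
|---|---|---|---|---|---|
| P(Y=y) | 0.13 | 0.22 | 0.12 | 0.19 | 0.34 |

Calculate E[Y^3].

28.07

E[Y^3] = Σ y^3·P(Y=y)
 = 0·0.13 + 1·0.22 + 8·0.12 + 27·0.19 + 64·0.34
 = 0 + 0.22 + 0.96 + 5.13 + 21.76
 = 28.07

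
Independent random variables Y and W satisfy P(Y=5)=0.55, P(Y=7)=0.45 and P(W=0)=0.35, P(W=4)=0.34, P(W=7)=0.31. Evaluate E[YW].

20.827

E[YW] = Σ_y Σ_w yw · P(Y=y)P(W=w)
 = 0·0.1925 + 20·0.187 + 35·0.1705 + 0·0.1575 + 28·0.153 + 49·0.1395
 = 0 + 3.74 + 5.9675 + 0 + 4.284 + 6.8355
 = 20.827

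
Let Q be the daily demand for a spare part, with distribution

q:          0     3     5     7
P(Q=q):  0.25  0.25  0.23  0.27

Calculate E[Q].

3.79

E[Q] = Σ q·P(Q=q)
 = 0·0.25 + 3·0.25 + 5·0.23 + 7·0.27
 = 0 + 0.75 + 1.15 + 1.89
 = 3.79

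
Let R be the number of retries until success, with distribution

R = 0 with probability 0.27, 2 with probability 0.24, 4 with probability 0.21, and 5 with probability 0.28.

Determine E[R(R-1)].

E[R(R-1)] = Σ r(r-1)·P(R=r)
 = 0·0.27 + 2·0.24 + 12·0.21 + 20·0.28
 = 0 + 0.48 + 2.52 + 5.6
 = 8.6

8.6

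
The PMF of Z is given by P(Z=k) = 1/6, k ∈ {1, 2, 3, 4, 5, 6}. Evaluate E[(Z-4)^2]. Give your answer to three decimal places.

3.167

E[(Z-4)^2] = Σ (z-4)^2·P(Z=z)
 = 9·1/6 + 4·1/6 + 1·1/6 + 0·1/6 + 1·1/6 + 4·1/6
 = 3/2 + 2/3 + 1/6 + 0 + 1/6 + 2/3
 = 19/6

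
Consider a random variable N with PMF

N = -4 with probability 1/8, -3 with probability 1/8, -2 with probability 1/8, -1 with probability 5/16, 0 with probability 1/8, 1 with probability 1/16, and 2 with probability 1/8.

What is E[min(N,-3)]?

-3.125

E[min(N,-3)] = Σ min(n,-3)·P(N=n)
 = (-4)·1/8 + (-3)·1/8 + (-3)·1/8 + (-3)·5/16 + (-3)·1/8 + (-3)·1/16 + (-3)·1/8
 = (-1/2) + (-3/8) + (-3/8) + (-15/16) + (-3/8) + (-3/16) + (-3/8)
 = -25/8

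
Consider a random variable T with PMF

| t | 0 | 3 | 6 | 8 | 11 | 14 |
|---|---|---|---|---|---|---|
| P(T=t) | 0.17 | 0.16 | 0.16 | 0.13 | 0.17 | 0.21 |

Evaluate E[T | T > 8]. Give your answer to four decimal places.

P(T > 8) = 0.17 + 0.21 = 0.38.
E[T | T > 8] = [11·0.17 + 14·0.21] / 0.38
 = 4.81 / 0.38
 = 481/38

12.6579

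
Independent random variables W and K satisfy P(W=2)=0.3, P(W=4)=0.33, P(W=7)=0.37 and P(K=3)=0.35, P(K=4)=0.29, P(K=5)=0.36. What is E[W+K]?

8.52

E[W+K] = Σ_w Σ_k (w+k) · P(W=w)P(K=k)
 = 5·0.105 + 6·0.087 + 7·0.108 + 7·0.1155 + 8·0.0957 + 9·0.1188 + 10·0.1295 + 11·0.1073 + 12·0.1332
 = 0.525 + 0.522 + 0.756 + 0.8085 + 0.7656 + 1.0692 + 1.295 + 1.1803 + 1.5984
 = 8.52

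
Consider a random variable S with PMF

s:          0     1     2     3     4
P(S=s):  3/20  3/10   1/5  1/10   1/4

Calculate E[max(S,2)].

E[max(S,2)] = Σ max(s,2)·P(S=s)
 = 2·3/20 + 2·3/10 + 2·1/5 + 3·1/10 + 4·1/4
 = 3/10 + 3/5 + 2/5 + 3/10 + 1
 = 13/5

2.6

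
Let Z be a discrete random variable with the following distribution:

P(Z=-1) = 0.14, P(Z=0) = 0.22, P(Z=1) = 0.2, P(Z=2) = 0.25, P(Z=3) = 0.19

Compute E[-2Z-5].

-7.26

E[-2Z-5] = Σ (-2z-5)·P(Z=z)
 = (-3)·0.14 + (-5)·0.22 + (-7)·0.2 + (-9)·0.25 + (-11)·0.19
 = (-0.42) + (-1.1) + (-1.4) + (-2.25) + (-2.09)
 = -7.26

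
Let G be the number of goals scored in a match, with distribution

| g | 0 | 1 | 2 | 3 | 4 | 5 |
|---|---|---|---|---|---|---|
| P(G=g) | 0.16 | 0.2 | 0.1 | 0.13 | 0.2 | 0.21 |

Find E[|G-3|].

E[|G-3|] = Σ |g-3|·P(G=g)
 = 3·0.16 + 2·0.2 + 1·0.1 + 0·0.13 + 1·0.2 + 2·0.21
 = 0.48 + 0.4 + 0.1 + 0 + 0.2 + 0.42
 = 1.6

1.6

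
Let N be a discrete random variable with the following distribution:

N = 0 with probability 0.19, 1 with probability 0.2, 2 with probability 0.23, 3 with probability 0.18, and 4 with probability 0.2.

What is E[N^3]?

E[N^3] = Σ n^3·P(N=n)
 = 0·0.19 + 1·0.2 + 8·0.23 + 27·0.18 + 64·0.2
 = 0 + 0.2 + 1.84 + 4.86 + 12.8
 = 19.7

19.7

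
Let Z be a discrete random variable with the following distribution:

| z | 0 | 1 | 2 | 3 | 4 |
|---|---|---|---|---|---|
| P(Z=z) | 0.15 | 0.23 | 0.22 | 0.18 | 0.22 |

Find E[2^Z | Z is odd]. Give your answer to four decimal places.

P(Z is odd) = 0.23 + 0.18 = 0.41.
E[2^Z | Z is odd] = [2·0.23 + 8·0.18] / 0.41
 = 1.9 / 0.41
 = 190/41

4.6341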